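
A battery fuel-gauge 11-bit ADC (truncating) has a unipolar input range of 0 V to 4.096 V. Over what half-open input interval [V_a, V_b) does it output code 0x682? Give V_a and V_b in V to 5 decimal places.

LSB = 4.096/2^11 = 2.000 mV.
Code 0x682 = 1666 decimal.
V_a = V_low + 1666·LSB = 3.332 V; V_b = V_low + 1667·LSB = 3.334 V.

[3.33200 V, 3.33400 V)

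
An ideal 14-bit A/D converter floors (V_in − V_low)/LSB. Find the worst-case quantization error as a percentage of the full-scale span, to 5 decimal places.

Truncating → worst-case error = 1 LSB = V_FS/2^14, so 100/16384 = 0.00610352 % of full scale.

0.00610 %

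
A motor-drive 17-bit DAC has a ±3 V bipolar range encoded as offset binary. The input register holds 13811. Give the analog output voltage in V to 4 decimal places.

LSB = 6 V / 2^17 = 45.78 µV.
V_out = (−3) + 13811 × 4.57764e-05 V = -2.36778 V.

-2.3678 V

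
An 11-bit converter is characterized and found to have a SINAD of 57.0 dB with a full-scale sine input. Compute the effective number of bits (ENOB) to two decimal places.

9.18 bits

ENOB = (SINAD − 1.76) / 6.02 = (57.0 − 1.76)/6.02 = 9.176.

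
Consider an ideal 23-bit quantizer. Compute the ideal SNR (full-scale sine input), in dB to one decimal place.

SNR ≈ 6.02·N + 1.76 dB = 6.02·23 + 1.76 = 140.22 dB.

140.2 dB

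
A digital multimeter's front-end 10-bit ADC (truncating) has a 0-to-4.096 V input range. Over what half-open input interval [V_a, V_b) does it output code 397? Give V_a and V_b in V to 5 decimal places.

LSB = 4.096/2^10 = 4.000 mV.
V_a = V_low + 397·LSB = 1.588 V; V_b = V_low + 398·LSB = 1.592 V.

[1.58800 V, 1.59200 V)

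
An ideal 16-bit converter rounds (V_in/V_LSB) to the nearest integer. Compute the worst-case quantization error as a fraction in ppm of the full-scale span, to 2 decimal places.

Rounding → worst-case error = ½ LSB = V_FS/2^17, so 1e+06/131072 = 7.62939 ppm of full scale.

7.63 ppm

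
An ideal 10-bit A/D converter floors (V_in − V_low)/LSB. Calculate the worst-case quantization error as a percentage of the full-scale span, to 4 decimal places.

Truncating → worst-case error = 1 LSB = V_FS/2^10, so 100/1024 = 0.0976562 % of full scale.

0.0977 %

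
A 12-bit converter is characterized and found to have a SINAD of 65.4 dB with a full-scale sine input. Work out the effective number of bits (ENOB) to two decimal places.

ENOB = (SINAD − 1.76) / 6.02 = (65.4 − 1.76)/6.02 = 10.571.

10.57 bits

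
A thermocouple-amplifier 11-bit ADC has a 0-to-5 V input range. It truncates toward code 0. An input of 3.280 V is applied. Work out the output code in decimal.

With 2048 levels over 5 V, one step is 2.441 mV.
(V_in − V_low)/LSB = (3.280 − 0) / 0.00244141 = 1343.488.
So the output code is 1343.

code 1343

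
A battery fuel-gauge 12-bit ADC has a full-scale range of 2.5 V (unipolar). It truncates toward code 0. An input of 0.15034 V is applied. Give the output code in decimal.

code 246

Full-scale span = 2.5 V; LSB = 2.5/2^12 = 0.610 mV.
(0.15034 − 0) / 0.000610352 = 246.317 LSBs.
⌊·⌋(246.317) = 246.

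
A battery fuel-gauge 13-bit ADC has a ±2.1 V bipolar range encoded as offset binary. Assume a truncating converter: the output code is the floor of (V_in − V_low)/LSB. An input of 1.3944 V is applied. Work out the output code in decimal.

Full-scale span = 4.2 V; LSB = 4.2/2^13 = 0.513 mV.
(V_in − V_low)/LSB = (1.3944 − (−2.1)) / 0.000512695 = 6815.744.
So the output code is 6815.

code 6815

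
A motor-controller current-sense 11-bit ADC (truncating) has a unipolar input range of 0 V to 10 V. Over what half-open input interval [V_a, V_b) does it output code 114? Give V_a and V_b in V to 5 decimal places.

LSB = 10/2^11 = 4.883 mV.
V_a = V_low + 114·LSB = 0.556641 V; V_b = V_low + 115·LSB = 0.561523 V.

[0.55664 V, 0.56152 V)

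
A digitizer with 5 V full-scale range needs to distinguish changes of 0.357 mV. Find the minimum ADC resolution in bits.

14 bits

Number of steps required ≥ 5 V / 0.357 mV = 14005.60.
Need 2^N ≥ 14005.60; 2^13 = 8192, 2^14 = 16384.
Minimum N = 14.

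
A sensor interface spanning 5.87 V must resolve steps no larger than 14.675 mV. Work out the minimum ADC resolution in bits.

Number of steps required ≥ 5.87 V / 14.675 mV = 400.00.
Need 2^N ≥ 400.00; 2^8 = 256, 2^9 = 512.
Minimum N = 9.

9 bits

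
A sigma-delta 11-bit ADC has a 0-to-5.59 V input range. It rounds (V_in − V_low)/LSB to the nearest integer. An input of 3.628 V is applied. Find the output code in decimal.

code 1329

With 2048 levels over 5.59 V, one step is 2.729 mV.
Input sits at 1329.185 steps above V_low.
Round → code 1329.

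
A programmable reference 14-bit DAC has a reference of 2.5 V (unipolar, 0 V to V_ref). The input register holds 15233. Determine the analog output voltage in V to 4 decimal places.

2.3244 V

LSB = 2.5 V / 2^14 = 152.59 µV.
V_out = 0 + 15233 × 0.000152588 V = 2.32437 V.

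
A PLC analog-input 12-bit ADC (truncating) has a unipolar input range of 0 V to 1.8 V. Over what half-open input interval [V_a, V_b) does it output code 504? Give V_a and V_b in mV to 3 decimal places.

[221.484 mV, 221.924 mV)

LSB = 1.8/2^12 = 439.45 µV.
V_a = V_low + 504·LSB = 0.221484 V; V_b = V_low + 505·LSB = 0.221924 V.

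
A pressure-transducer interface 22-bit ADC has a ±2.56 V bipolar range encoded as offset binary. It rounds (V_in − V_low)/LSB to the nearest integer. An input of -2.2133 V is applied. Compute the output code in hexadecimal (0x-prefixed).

With 4194304 levels over 5.12 V, one step is 1.22 µV.
(V_in − V_low)/LSB = (-2.2133 − (−2.56)) / 1.2207e-06 = 284016.640.
So the output code is 284017.
In hexadecimal (0x-prefixed): 0x45571.

code 0x45571 (decimal 284017)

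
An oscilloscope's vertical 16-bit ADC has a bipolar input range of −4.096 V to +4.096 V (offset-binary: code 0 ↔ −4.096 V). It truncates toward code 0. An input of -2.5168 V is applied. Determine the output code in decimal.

code 12633

LSB = 8.192 V / 65536 = 125.00 µV.
Input sits at 12633.600 steps above V_low.
⌊·⌋(12633.600) = 12633.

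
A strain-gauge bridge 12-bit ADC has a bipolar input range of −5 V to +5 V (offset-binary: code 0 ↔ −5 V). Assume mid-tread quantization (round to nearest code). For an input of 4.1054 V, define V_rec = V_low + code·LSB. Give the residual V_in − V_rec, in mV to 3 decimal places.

-1.045 mV

Step size: 10 V ÷ 2^12 = 2.441 mV.
Scaled input = 3729.5718 LSBs, so code = 3730.
Code 3730 maps back to (−5) + 3730×0.00244141 V = 4.1064453 V.
Error = 4.1054 − 4.1064453 = -0.00104531 V = -1.045 mV.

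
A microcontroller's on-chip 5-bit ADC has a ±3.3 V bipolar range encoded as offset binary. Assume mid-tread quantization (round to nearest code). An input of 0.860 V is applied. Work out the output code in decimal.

code 20

Full-scale span = 6.6 V; LSB = 6.6/2^5 = 206.250 mV.
Input sits at 20.170 steps above V_low.
round(20.170) = 20.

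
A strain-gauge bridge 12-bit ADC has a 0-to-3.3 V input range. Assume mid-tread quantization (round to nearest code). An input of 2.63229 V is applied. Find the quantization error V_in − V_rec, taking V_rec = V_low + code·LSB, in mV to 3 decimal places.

One LSB is 3.3 V / 4096 = 0.806 mV.
Scaled input = 3267.2303 LSBs, so code = 3267.
Reconstructed: 2.6321045 V.
Difference: 0.000185508 V → 0.186 mV.

0.186 mV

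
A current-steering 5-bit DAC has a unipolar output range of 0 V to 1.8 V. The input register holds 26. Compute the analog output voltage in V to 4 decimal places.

1.4625 V

LSB = 1.8 V / 2^5 = 56.250 mV.
V_out = 0 + 26 × 0.05625 V = 1.4625 V.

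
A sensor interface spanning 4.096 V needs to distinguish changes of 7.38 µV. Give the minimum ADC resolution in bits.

20 bits

Number of steps required ≥ 4.096 V / 7.38 µV = 555013.55.
Need 2^N ≥ 555013.55; 2^19 = 524288, 2^20 = 1048576.
Minimum N = 20.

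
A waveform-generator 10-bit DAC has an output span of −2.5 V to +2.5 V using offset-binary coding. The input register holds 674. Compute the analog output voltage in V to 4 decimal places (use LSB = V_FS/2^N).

LSB = 5 V / 2^10 = 4.883 mV.
V_out = (−2.5) + 674 × 0.00488281 V = 0.791016 V.

0.7910 V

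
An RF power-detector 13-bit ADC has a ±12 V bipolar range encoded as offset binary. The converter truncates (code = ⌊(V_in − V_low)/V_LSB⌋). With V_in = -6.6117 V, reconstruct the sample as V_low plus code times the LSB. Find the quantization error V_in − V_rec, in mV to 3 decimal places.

One LSB is 24 V / 8192 = 2.930 mV.
(-6.6117 − (−12))/0.00292969 = 1839.2064; ⌊·⌋ gives code 1839.
Code 1839 maps back to (−12) + 1839×0.00292969 V = -6.6123047 V.
Difference: 0.000604687 V → 0.605 mV.

0.605 mV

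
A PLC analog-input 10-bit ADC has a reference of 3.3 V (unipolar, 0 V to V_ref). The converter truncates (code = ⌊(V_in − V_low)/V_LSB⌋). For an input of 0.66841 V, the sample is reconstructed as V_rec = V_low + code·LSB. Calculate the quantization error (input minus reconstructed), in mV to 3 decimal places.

1.320 mV

Step size: 3.3 V ÷ 2^10 = 3.223 mV.
Scaled input = 207.4096 LSBs, so code = 207.
Code 207 maps back to 0 + 207×0.00322266 V = 0.66708984 V.
Error = 0.66841 − 0.66708984 = 0.00132016 V = 1.320 mV.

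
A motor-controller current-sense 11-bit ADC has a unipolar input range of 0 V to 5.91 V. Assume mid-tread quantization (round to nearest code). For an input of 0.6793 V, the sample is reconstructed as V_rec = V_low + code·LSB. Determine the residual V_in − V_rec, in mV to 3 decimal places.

1.151 mV

One LSB is 5.91 V / 2048 = 2.886 mV.
(V_in − V_low)/LSB = (0.6793 − 0)/0.00288574 = 235.3987 → code 235 (round).
V_rec = 0 + 235·0.00288574 = 0.67814941 V.
Error = 0.6793 − 0.67814941 = 0.00115059 V = 1.151 mV.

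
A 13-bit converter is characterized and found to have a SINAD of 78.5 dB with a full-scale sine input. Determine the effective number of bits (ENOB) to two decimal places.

ENOB = (SINAD − 1.76) / 6.02 = (78.5 − 1.76)/6.02 = 12.748.

12.75 bits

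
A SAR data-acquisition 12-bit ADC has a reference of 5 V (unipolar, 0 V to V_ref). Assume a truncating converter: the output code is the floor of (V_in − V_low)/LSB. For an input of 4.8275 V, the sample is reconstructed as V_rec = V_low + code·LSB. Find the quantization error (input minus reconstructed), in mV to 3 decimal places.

One LSB is 5 V / 4096 = 1.221 mV.
(V_in − V_low)/LSB = (4.8275 − 0)/0.0012207 = 3954.6880 → code 3954 (floor).
Reconstructed: 4.8266602 V.
V_in − V_rec = 0.000839844 V = 0.840 mV.

0.840 mV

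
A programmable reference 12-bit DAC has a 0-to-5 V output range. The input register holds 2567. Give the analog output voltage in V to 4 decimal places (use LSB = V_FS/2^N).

3.1335 V

LSB = 5 V / 2^12 = 1.221 mV.
V_out = 0 + 2567 × 0.0012207 V = 3.13354 V.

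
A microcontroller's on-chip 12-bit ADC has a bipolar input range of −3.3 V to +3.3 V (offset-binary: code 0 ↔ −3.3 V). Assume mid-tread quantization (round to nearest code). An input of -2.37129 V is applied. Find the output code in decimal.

code 576

LSB = 6.6 V / 4096 = 1.611 mV.
Input sits at 576.363 steps above V_low.
Round → code 576.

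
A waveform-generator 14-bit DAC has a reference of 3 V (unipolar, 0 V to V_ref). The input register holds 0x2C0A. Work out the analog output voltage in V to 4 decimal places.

2.0643 V

LSB = 3 V / 2^14 = 183.11 µV.
Code 0x2C0A = 11274 decimal.
V_out = 0 + 11274 × 0.000183105 V = 2.06433 V.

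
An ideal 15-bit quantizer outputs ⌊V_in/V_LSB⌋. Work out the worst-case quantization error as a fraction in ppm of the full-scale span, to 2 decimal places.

30.52 ppm

Truncating → worst-case error = 1 LSB = V_FS/2^15, so 1e+06/32768 = 30.5176 ppm of full scale.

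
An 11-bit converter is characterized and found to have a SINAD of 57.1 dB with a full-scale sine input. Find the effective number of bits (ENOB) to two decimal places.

ENOB = (SINAD − 1.76) / 6.02 = (57.1 − 1.76)/6.02 = 9.193.

9.19 bits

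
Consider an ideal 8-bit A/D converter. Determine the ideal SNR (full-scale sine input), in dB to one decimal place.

49.9 dB

SNR ≈ 6.02·N + 1.76 dB = 6.02·8 + 1.76 = 49.92 dB.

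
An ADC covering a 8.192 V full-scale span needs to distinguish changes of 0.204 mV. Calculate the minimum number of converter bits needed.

Number of steps required ≥ 8.192 V / 0.204 mV = 40156.86.
Need 2^N ≥ 40156.86; 2^15 = 32768, 2^16 = 65536.
Minimum N = 16.

16 bits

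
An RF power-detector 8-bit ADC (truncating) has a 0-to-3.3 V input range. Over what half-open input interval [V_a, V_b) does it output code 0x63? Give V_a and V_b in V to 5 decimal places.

LSB = 3.3/2^8 = 12.891 mV.
Code 0x63 = 99 decimal.
V_a = V_low + 99·LSB = 1.27617 V; V_b = V_low + 100·LSB = 1.28906 V.

[1.27617 V, 1.28906 V)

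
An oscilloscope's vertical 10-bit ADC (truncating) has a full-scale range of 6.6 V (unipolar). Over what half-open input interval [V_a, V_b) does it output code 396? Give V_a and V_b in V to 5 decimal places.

[2.55234 V, 2.55879 V)

LSB = 6.6/2^10 = 6.445 mV.
V_a = V_low + 396·LSB = 2.55234 V; V_b = V_low + 397·LSB = 2.55879 V.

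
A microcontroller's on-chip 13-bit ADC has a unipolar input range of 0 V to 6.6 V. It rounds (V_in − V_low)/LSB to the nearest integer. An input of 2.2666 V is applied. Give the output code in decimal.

code 2813

Full-scale span = 6.6 V; LSB = 6.6/2^13 = 0.806 mV.
Input sits at 2813.331 steps above V_low.
So the output code is 2813.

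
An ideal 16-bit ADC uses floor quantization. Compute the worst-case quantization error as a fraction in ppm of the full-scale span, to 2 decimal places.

Truncating → worst-case error = 1 LSB = V_FS/2^16, so 1e+06/65536 = 15.2588 ppm of full scale.

15.26 ppm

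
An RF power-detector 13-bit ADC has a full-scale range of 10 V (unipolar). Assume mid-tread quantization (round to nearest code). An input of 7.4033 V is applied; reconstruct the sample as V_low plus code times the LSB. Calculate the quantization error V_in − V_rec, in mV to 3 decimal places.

Step size: 10 V ÷ 2^13 = 1.221 mV.
(V_in − V_low)/LSB = (7.4033 − 0)/0.0012207 = 6064.7834 → code 6065 (round).
Code 6065 maps back to 0 + 6065×0.0012207 V = 7.4035645 V.
V_in − V_rec = -0.000264453 V = -0.264 mV.

-0.264 mV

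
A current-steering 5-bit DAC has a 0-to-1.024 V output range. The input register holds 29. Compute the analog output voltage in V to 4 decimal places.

0.9280 V

LSB = 1.024 V / 2^5 = 32.000 mV.
V_out = 0 + 29 × 0.032 V = 0.928 V.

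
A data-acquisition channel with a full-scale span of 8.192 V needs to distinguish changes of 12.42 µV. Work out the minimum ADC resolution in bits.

Number of steps required ≥ 8.192 V / 12.42 µV = 659581.32.
Need 2^N ≥ 659581.32; 2^19 = 524288, 2^20 = 1048576.
Minimum N = 20.

20 bits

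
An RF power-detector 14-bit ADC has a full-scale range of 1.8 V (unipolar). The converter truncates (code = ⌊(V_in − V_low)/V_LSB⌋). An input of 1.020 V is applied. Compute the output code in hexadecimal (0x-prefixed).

code 0x2444 (decimal 9284)

Full-scale span = 1.8 V; LSB = 1.8/2^14 = 109.86 µV.
Input sits at 9284.267 steps above V_low.
⌊·⌋(9284.267) = 9284.
In hexadecimal (0x-prefixed): 0x2444.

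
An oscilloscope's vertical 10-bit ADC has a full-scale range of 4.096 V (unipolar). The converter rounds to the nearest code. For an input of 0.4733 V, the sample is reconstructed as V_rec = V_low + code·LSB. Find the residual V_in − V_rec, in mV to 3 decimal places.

1.300 mV

Step size: 4.096 V ÷ 2^10 = 4.000 mV.
(V_in − V_low)/LSB = (0.4733 − 0)/0.004 = 118.3250 → code 118 (round).
Code 118 maps back to 0 + 118×0.004 V = 0.472 V.
Error = 0.4733 − 0.472 = 0.0013 V = 1.300 mV.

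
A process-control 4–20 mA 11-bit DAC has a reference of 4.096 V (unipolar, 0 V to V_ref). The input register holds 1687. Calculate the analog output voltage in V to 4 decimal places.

LSB = 4.096 V / 2^11 = 2.000 mV.
V_out = 0 + 1687 × 0.002 V = 3.374 V.

3.3740 V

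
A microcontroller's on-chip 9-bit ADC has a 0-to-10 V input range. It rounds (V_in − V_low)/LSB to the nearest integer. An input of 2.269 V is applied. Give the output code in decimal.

code 116

LSB = 10 V / 512 = 19.531 mV.
(2.269 − 0) / 0.0195312 = 116.173 LSBs.
So the output code is 116.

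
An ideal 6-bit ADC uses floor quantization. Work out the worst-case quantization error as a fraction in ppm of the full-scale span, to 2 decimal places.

15625.00 ppm

Truncating → worst-case error = 1 LSB = V_FS/2^6, so 1e+06/64 = 15625 ppm of full scale.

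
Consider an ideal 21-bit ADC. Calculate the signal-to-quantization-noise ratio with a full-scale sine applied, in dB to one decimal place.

128.2 dB

SNR ≈ 6.02·N + 1.76 dB = 6.02·21 + 1.76 = 128.18 dB.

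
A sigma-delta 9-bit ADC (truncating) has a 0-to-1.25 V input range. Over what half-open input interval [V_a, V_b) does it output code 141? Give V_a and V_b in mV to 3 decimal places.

[344.238 mV, 346.680 mV)

LSB = 1.25/2^9 = 2.441 mV.
V_a = V_low + 141·LSB = 0.344238 V; V_b = V_low + 142·LSB = 0.34668 V.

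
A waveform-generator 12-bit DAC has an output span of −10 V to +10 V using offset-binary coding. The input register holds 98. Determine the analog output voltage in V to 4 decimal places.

-9.5215 V

LSB = 20 V / 2^12 = 4.883 mV.
V_out = (−10) + 98 × 0.00488281 V = -9.52148 V.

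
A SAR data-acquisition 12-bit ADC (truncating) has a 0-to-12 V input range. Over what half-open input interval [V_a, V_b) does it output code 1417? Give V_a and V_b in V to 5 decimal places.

LSB = 12/2^12 = 2.930 mV.
V_a = V_low + 1417·LSB = 4.15137 V; V_b = V_low + 1418·LSB = 4.1543 V.

[4.15137 V, 4.15430 V)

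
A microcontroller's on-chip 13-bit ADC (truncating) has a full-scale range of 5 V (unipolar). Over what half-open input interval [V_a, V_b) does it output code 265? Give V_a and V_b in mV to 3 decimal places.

LSB = 5/2^13 = 0.610 mV.
V_a = V_low + 265·LSB = 0.161743 V; V_b = V_low + 266·LSB = 0.162354 V.

[161.743 mV, 162.354 mV)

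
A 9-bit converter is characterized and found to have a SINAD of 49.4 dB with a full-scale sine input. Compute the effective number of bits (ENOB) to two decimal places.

ENOB = (SINAD − 1.76) / 6.02 = (49.4 − 1.76)/6.02 = 7.914.

7.91 bits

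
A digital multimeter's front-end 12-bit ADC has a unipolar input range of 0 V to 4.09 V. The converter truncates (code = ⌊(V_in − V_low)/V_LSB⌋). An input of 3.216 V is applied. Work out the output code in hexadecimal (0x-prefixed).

code 0xC94 (decimal 3220)

Full-scale span = 4.09 V; LSB = 4.09/2^12 = 0.999 mV.
Input sits at 3220.718 steps above V_low.
Floor → code 3220.
In hexadecimal (0x-prefixed): 0xC94.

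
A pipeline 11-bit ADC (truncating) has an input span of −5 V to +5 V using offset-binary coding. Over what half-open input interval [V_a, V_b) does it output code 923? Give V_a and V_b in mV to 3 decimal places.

[-493.164 mV, -488.281 mV)

LSB = 10/2^11 = 4.883 mV.
V_a = V_low + 923·LSB = -0.493164 V; V_b = V_low + 924·LSB = -0.488281 V.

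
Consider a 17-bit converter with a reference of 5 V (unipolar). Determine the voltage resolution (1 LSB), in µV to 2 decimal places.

38.15 µV

Full-scale span = 5 V.
LSB = 5 / 2^17 = 5 / 131072 = 3.8147e-05 V = 38.15 µV.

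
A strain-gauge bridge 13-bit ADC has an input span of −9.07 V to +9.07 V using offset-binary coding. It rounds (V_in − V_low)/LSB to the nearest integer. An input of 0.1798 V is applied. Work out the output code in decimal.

With 8192 levels over 18.14 V, one step is 2.214 mV.
(0.1798 − (−9.07)) / 0.00221436 = 4177.197 LSBs.
Round → code 4177.

code 4177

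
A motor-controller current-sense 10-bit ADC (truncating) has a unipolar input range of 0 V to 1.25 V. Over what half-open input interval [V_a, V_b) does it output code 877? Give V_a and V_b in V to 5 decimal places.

[1.07056 V, 1.07178 V)

LSB = 1.25/2^10 = 1.221 mV.
V_a = V_low + 877·LSB = 1.07056 V; V_b = V_low + 878·LSB = 1.07178 V.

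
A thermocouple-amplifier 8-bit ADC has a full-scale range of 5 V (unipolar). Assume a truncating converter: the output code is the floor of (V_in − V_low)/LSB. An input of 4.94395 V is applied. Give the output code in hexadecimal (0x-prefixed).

code 0xFD (decimal 253)

With 256 levels over 5 V, one step is 19.531 mV.
(4.94395 − 0) / 0.0195312 = 253.130 LSBs.
So the output code is 253.
In hexadecimal (0x-prefixed): 0xFD.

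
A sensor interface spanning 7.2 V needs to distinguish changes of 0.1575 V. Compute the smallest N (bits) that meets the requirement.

Number of steps required ≥ 7.2 V / 0.1575 V = 45.71.
Need 2^N ≥ 45.71; 2^5 = 32, 2^6 = 64.
Minimum N = 6.

6 bits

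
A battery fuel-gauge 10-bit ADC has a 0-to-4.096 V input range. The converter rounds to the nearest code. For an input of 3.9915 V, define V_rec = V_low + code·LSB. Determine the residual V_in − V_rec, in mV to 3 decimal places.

LSB = 4.096/2^10 = 4.000 mV.
Scaled input = 997.8750 LSBs, so code = 998.
V_rec = 0 + 998·0.004 = 3.992 V.
V_in − V_rec = -0.0005 V = -0.500 mV.

-0.500 mV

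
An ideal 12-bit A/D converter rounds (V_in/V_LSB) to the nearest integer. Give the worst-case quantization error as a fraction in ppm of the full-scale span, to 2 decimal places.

Rounding → worst-case error = ½ LSB = V_FS/2^13, so 1e+06/8192 = 122.07 ppm of full scale.

122.07 ppm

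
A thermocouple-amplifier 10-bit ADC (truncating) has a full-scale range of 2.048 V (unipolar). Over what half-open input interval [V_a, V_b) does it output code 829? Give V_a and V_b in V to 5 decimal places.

LSB = 2.048/2^10 = 2.000 mV.
V_a = V_low + 829·LSB = 1.658 V; V_b = V_low + 830·LSB = 1.66 V.

[1.65800 V, 1.66000 V)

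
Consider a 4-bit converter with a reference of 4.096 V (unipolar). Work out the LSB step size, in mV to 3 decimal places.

Full-scale span = 4.096 V.
LSB = 4.096 / 2^4 = 4.096 / 16 = 0.256 V = 256.000 mV.

256.000 mV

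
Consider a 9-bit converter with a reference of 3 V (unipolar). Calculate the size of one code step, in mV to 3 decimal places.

Full-scale span = 3 V.
LSB = 3 / 2^9 = 3 / 512 = 0.00585938 V = 5.859 mV.

5.859 mV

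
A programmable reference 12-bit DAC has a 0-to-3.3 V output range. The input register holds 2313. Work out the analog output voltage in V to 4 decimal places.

1.8635 V

LSB = 3.3 V / 2^12 = 0.806 mV.
V_out = 0 + 2313 × 0.000805664 V = 1.8635 V.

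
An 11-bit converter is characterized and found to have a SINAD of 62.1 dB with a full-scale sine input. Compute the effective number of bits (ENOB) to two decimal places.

ENOB = (SINAD − 1.76) / 6.02 = (62.1 − 1.76)/6.02 = 10.023.

10.02 bits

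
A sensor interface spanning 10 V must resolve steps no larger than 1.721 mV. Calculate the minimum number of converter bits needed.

13 bits

Number of steps required ≥ 10 V / 1.721 mV = 5810.58.
Need 2^N ≥ 5810.58; 2^12 = 4096, 2^13 = 8192.
Minimum N = 13.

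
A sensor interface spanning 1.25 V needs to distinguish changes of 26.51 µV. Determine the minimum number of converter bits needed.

Number of steps required ≥ 1.25 V / 26.51 µV = 47152.02.
Need 2^N ≥ 47152.02; 2^15 = 32768, 2^16 = 65536.
Minimum N = 16.

16 bits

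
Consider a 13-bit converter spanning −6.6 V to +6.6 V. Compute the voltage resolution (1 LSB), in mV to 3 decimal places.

1.611 mV

Full-scale span = 13.2 V.
LSB = 13.2 / 2^13 = 13.2 / 8192 = 0.00161133 V = 1.611 mV.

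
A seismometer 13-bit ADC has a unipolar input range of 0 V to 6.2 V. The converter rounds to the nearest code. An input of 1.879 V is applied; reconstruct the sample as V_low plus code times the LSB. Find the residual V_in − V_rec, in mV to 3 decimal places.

-0.224 mV

LSB = 6.2/2^13 = 0.757 mV.
(V_in − V_low)/LSB = (1.879 − 0)/0.000756836 = 2482.7045 → code 2483 (round).
Reconstructed: 1.8792236 V.
Error = 1.879 − 1.8792236 = -0.000223633 V = -0.224 mV.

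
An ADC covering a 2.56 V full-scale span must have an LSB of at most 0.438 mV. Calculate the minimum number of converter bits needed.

13 bits

Number of steps required ≥ 2.56 V / 0.438 mV = 5844.75.
Need 2^N ≥ 5844.75; 2^12 = 4096, 2^13 = 8192.
Minimum N = 13.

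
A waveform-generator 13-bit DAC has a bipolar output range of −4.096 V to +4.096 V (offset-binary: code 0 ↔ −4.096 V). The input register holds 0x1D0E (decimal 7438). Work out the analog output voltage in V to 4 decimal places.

3.3420 V

LSB = 8.192 V / 2^13 = 1.000 mV.
Code 0x1D0E = 7438 decimal.
V_out = (−4.096) + 7438 × 0.001 V = 3.342 V.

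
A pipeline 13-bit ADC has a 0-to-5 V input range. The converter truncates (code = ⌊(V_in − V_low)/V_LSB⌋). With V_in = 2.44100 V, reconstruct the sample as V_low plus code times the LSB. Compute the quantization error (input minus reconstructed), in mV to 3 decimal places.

Step size: 5 V ÷ 2^13 = 0.610 mV.
(2.44100 − 0)/0.000610352 = 3999.3344; ⌊·⌋ gives code 3999.
V_rec = 0 + 3999·0.000610352 = 2.4407959 V.
Error = 2.44100 − 2.4407959 = 0.000204102 V = 0.204 mV.

0.204 mV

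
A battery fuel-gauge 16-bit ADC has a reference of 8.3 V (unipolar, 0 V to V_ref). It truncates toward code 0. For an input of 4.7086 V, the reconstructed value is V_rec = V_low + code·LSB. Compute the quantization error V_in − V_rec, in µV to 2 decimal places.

82.54 µV

LSB = 8.3/2^16 = 126.65 µV.
Scaled input = 37178.6518 LSBs, so code = 37178.
Code 37178 maps back to 0 + 37178×0.000126648 V = 4.7085175 V.
Error = 4.7086 − 4.7085175 = 8.25439e-05 V = 82.54 µV.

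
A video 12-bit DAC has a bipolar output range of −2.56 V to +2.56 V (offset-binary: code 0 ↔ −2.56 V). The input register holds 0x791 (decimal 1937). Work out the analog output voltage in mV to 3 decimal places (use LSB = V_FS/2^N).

LSB = 5.12 V / 2^12 = 1.250 mV.
Code 0x791 = 1937 decimal.
V_out = (−2.56) + 1937 × 0.00125 V = -0.13875 V.
= -138.750 mV.

-138.750 mV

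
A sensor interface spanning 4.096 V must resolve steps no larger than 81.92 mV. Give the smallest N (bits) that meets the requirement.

Number of steps required ≥ 4.096 V / 81.92 mV = 50.00.
Need 2^N ≥ 50.00; 2^5 = 32, 2^6 = 64.
Minimum N = 6.

6 bits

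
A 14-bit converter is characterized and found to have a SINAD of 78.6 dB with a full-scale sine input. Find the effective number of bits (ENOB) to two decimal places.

12.76 bits

ENOB = (SINAD − 1.76) / 6.02 = (78.6 − 1.76)/6.02 = 12.764.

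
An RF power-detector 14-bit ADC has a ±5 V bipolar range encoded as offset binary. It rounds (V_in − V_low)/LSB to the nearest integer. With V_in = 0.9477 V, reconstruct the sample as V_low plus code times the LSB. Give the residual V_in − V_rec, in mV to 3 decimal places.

One LSB is 10 V / 16384 = 0.610 mV.
(V_in − V_low)/LSB = (0.9477 − (−5))/0.000610352 = 9744.7117 → code 9745 (round).
Code 9745 maps back to (−5) + 9745×0.000610352 V = 0.94787598 V.
Difference: -0.000175977 V → -0.176 mV.

-0.176 mV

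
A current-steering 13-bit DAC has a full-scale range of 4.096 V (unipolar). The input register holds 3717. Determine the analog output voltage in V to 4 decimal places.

LSB = 4.096 V / 2^13 = 0.500 mV.
V_out = 0 + 3717 × 0.0005 V = 1.8585 V.

1.8585 V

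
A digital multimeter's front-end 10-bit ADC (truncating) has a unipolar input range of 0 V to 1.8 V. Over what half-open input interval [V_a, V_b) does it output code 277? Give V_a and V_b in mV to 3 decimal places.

[486.914 mV, 488.672 mV)

LSB = 1.8/2^10 = 1.758 mV.
V_a = V_low + 277·LSB = 0.486914 V; V_b = V_low + 278·LSB = 0.488672 V.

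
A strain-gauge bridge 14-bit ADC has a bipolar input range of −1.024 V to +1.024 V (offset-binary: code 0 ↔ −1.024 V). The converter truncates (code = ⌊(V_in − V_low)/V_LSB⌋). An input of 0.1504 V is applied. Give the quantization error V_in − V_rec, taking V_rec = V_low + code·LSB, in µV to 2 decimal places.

Step size: 2.048 V ÷ 2^14 = 125.00 µV.
Scaled input = 9395.2000 LSBs, so code = 9395.
Code 9395 maps back to (−1.024) + 9395×0.000125 V = 0.150375 V.
Difference: 2.5e-05 V → 25.00 µV.

25.00 µV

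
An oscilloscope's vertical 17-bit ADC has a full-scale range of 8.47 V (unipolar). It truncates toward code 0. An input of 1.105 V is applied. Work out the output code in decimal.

Full-scale span = 8.47 V; LSB = 8.47/2^17 = 64.62 µV.
Input sits at 17099.712 steps above V_low.
So the output code is 17099.

code 17099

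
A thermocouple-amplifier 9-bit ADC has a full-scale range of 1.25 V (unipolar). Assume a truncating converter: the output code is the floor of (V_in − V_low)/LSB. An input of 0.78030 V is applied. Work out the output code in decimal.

code 319

LSB = 1.25 V / 512 = 2.441 mV.
Input sits at 319.611 steps above V_low.
⌊·⌋(319.611) = 319.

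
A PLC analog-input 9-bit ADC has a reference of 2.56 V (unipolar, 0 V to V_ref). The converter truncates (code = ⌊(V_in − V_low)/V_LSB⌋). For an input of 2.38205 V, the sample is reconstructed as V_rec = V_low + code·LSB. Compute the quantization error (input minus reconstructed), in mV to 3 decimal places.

2.050 mV

One LSB is 2.56 V / 512 = 5.000 mV.
Scaled input = 476.4100 LSBs, so code = 476.
Reconstructed: 2.38 V.
V_in − V_rec = 0.00205 V = 2.050 mV.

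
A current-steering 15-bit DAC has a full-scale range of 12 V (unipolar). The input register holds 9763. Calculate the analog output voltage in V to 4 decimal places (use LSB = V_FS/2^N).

3.5753 V

LSB = 12 V / 2^15 = 366.21 µV.
V_out = 0 + 9763 × 0.000366211 V = 3.57532 V.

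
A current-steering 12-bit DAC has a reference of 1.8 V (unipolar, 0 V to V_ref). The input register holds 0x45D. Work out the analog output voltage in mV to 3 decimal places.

490.869 mV

LSB = 1.8 V / 2^12 = 439.45 µV.
Code 0x45D = 1117 decimal.
V_out = 0 + 1117 × 0.000439453 V = 0.490869 V.
= 490.869 mV.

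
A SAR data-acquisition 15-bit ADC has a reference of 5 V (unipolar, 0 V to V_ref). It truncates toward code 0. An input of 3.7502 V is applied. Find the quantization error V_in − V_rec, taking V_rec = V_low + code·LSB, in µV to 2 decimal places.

One LSB is 5 V / 32768 = 152.59 µV.
(3.7502 − 0)/0.000152588 = 24577.3107; ⌊·⌋ gives code 24577.
Reconstructed: 3.7501526 V.
Difference: 4.74121e-05 V → 47.41 µV.

47.41 µV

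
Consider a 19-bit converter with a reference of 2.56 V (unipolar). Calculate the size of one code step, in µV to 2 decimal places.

Full-scale span = 2.56 V.
LSB = 2.56 / 2^19 = 2.56 / 524288 = 4.88281e-06 V = 4.88 µV.

4.88 µV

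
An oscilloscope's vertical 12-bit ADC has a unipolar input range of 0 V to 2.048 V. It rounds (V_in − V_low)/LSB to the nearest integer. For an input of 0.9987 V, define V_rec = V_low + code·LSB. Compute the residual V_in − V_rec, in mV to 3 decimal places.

0.200 mV

LSB = 2.048/2^12 = 0.500 mV.
Scaled input = 1997.4000 LSBs, so code = 1997.
V_rec = 0 + 1997·0.0005 = 0.9985 V.
Difference: 0.0002 V → 0.200 mV.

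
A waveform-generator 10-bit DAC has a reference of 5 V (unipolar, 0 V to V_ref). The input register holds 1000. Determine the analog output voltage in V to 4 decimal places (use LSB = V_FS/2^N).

4.8828 V

LSB = 5 V / 2^10 = 4.883 mV.
V_out = 0 + 1000 × 0.00488281 V = 4.88281 V.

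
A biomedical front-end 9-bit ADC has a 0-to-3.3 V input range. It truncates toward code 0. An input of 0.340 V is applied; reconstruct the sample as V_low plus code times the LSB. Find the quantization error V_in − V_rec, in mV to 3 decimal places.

LSB = 3.3/2^9 = 6.445 mV.
(0.340 − 0)/0.00644531 = 52.7515; ⌊·⌋ gives code 52.
Code 52 maps back to 0 + 52×0.00644531 V = 0.33515625 V.
Error = 0.340 − 0.33515625 = 0.00484375 V = 4.844 mV.

4.844 mV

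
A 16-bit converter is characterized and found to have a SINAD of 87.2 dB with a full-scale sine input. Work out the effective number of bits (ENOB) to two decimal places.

14.19 bits

ENOB = (SINAD − 1.76) / 6.02 = (87.2 − 1.76)/6.02 = 14.193.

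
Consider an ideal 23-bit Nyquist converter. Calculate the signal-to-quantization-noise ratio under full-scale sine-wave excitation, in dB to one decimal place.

SNR ≈ 6.02·N + 1.76 dB = 6.02·23 + 1.76 = 140.22 dB.

140.2 dB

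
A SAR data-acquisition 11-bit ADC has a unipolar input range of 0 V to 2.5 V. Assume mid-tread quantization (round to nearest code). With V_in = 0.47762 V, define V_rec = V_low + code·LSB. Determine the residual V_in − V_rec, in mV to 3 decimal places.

0.325 mV

LSB = 2.5/2^11 = 1.221 mV.
(0.47762 − 0)/0.0012207 = 391.2663; round gives code 391.
Reconstructed: 0.47729492 V.
Difference: 0.000325078 V → 0.325 mV.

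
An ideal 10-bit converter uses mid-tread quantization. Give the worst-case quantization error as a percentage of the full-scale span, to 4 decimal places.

Rounding → worst-case error = ½ LSB = V_FS/2^11, so 100/2048 = 0.0488281 % of full scale.

0.0488 %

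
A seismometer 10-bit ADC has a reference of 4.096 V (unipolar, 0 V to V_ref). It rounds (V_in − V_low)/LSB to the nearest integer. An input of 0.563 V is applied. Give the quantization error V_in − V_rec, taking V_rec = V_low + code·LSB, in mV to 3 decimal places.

-1.000 mV

LSB = 4.096/2^10 = 4.000 mV.
(0.563 − 0)/0.004 = 140.7500; round gives code 141.
Code 141 maps back to 0 + 141×0.004 V = 0.564 V.
V_in − V_rec = -0.001 V = -1.000 mV.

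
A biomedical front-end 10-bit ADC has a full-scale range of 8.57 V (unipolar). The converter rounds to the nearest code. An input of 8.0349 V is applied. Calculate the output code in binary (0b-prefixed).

code 0b1111000000 (decimal 960)

With 1024 levels over 8.57 V, one step is 8.369 mV.
(8.0349 − 0) / 0.00836914 = 960.063 LSBs.
Round → code 960.
In binary (0b-prefixed): 0b1111000000.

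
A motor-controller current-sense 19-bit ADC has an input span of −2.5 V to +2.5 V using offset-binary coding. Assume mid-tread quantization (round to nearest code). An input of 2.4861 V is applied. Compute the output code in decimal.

Full-scale span = 5 V; LSB = 5/2^19 = 9.54 µV.
(2.4861 − (−2.5)) / 9.53674e-06 = 522830.479 LSBs.
Round → code 522830.

code 522830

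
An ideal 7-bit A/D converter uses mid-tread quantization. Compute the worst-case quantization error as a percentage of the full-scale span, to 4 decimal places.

0.3906 %

Rounding → worst-case error = ½ LSB = V_FS/2^8, so 100/256 = 0.390625 % of full scale.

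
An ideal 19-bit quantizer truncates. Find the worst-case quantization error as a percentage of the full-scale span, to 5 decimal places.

0.00019 %

Truncating → worst-case error = 1 LSB = V_FS/2^19, so 100/524288 = 0.000190735 % of full scale.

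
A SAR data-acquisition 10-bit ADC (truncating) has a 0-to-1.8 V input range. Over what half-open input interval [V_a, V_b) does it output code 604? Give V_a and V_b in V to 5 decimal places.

LSB = 1.8/2^10 = 1.758 mV.
V_a = V_low + 604·LSB = 1.06172 V; V_b = V_low + 605·LSB = 1.06348 V.

[1.06172 V, 1.06348 V)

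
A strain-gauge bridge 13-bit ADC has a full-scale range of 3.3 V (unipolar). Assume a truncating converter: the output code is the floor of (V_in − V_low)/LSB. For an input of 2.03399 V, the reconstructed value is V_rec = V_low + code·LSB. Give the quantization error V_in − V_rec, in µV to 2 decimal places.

Step size: 3.3 V ÷ 2^13 = 402.83 µV.
(2.03399 − 0)/0.000402832 = 5049.2261; ⌊·⌋ gives code 5049.
Code 5049 maps back to 0 + 5049×0.000402832 V = 2.0338989 V.
V_in − V_rec = 9.10742e-05 V = 91.07 µV.

91.07 µV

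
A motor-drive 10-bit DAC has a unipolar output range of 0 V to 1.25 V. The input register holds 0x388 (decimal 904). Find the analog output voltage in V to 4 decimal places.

LSB = 1.25 V / 2^10 = 1.221 mV.
Code 0x388 = 904 decimal.
V_out = 0 + 904 × 0.0012207 V = 1.10352 V.

1.1035 V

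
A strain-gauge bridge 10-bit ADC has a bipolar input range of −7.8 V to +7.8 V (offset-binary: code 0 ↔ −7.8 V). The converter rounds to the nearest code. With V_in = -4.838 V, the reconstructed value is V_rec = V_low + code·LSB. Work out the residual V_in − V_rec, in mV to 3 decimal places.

6.531 mV

One LSB is 15.6 V / 1024 = 15.234 mV.
Scaled input = 194.4287 LSBs, so code = 194.
Code 194 maps back to (−7.8) + 194×0.0152344 V = -4.8445313 V.
Error = -4.838 − (−4.8445313) = 0.00653125 V = 6.531 mV.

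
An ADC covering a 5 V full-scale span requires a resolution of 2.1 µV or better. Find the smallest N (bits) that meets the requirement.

Number of steps required ≥ 5 V / 2.1 µV = 2380952.38.
Need 2^N ≥ 2380952.38; 2^21 = 2097152, 2^22 = 4194304.
Minimum N = 22.

22 bits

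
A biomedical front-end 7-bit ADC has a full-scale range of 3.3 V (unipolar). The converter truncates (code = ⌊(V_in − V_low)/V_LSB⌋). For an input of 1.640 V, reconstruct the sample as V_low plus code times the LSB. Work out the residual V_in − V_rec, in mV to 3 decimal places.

15.781 mV

One LSB is 3.3 V / 128 = 25.781 mV.
(1.640 − 0)/0.0257812 = 63.6121; ⌊·⌋ gives code 63.
V_rec = 0 + 63·0.0257812 = 1.6242188 V.
V_in − V_rec = 0.0157813 V = 15.781 mV.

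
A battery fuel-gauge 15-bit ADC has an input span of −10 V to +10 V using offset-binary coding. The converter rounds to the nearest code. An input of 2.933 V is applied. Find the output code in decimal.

code 21189

Full-scale span = 20 V; LSB = 20/2^15 = 0.610 mV.
(V_in − V_low)/LSB = (2.933 − (−10)) / 0.000610352 = 21189.427.
Round → code 21189.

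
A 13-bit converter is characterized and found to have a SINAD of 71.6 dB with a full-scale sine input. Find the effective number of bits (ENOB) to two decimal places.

ENOB = (SINAD − 1.76) / 6.02 = (71.6 − 1.76)/6.02 = 11.601.

11.60 bits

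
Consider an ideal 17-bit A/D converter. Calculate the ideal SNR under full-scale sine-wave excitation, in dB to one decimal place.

104.1 dB

SNR ≈ 6.02·N + 1.76 dB = 6.02·17 + 1.76 = 104.10 dB.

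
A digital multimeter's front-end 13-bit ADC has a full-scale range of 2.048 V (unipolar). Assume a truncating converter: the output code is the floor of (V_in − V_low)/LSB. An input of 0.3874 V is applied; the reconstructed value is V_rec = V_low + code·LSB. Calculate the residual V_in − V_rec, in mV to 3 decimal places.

0.150 mV

LSB = 2.048/2^13 = 250.00 µV.
(0.3874 − 0)/0.00025 = 1549.6000; ⌊·⌋ gives code 1549.
V_rec = 0 + 1549·0.00025 = 0.38725 V.
Difference: 0.00015 V → 0.150 mV.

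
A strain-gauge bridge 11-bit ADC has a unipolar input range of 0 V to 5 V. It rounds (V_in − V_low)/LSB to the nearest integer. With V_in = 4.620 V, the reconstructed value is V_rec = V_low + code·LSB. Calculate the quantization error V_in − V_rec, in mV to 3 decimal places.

0.859 mV

One LSB is 5 V / 2048 = 2.441 mV.
(V_in − V_low)/LSB = (4.620 − 0)/0.00244141 = 1892.3520 → code 1892 (round).
V_rec = 0 + 1892·0.00244141 = 4.6191406 V.
Error = 4.620 − 4.6191406 = 0.000859375 V = 0.859 mV.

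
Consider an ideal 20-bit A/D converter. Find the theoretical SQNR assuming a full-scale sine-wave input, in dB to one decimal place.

122.2 dB

SNR ≈ 6.02·N + 1.76 dB = 6.02·20 + 1.76 = 122.16 dB.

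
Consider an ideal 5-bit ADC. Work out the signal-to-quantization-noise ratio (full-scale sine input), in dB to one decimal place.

31.9 dB

SNR ≈ 6.02·N + 1.76 dB = 6.02·5 + 1.76 = 31.86 dB.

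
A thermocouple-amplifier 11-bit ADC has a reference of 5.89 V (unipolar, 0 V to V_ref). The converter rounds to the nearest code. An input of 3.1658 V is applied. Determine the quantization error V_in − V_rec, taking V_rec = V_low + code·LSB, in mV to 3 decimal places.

-0.650 mV

Step size: 5.89 V ÷ 2^11 = 2.876 mV.
(3.1658 − 0)/0.00287598 = 1100.7739; round gives code 1101.
Reconstructed: 3.1664502 V.
Error = 3.1658 − 3.1664502 = -0.000650195 V = -0.650 mV.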